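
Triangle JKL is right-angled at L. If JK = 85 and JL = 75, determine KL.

By the Pythagorean theorem: KL^2 = JK^2 - JL^2
KL^2 = 85^2 - 75^2 = 7225 - 5625 = 1600
KL = sqrt(1600) = 40

40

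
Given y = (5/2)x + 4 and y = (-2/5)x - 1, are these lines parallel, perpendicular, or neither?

Slope of line 1: m1 = 5/2
Slope of line 2: m2 = -2/5
Two lines are perpendicular when the product of their slopes is -1 (negative reciprocals).
m1 * m2 = (5/2) * (-2/5) = -1, confirming perpendicularity.

Perpendicular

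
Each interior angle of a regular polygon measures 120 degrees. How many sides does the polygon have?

The exterior angle is the supplement of the interior angle: 180 - 120 = 60 degrees.
Since the exterior angles of any convex polygon sum to 360 degrees, the number of sides is 360 / 60 = 6.

6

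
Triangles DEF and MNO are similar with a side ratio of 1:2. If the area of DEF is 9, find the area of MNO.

Area ratio = (1/2)^2 = 1/4. Area of MNO = 9 * 4/1 = 36.

36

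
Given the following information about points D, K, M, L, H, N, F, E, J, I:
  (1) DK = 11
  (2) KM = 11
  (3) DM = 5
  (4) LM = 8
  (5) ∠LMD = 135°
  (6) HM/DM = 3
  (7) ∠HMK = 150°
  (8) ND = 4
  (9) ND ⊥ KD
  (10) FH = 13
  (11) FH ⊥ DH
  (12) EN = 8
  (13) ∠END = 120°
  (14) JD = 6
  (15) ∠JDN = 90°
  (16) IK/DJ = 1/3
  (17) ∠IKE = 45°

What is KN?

Step 1: By the law of cosines on triangle KDN: KN² = 11² + 4² − 2·11·4·cos(90°) = 137, so KN = √137.

Therefore, the length of KN = √137.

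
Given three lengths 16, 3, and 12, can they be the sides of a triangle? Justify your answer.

No.
The triangle inequality is violated: 3 + 12 = 15 ≤ 16.
These lengths cannot form a triangle.

No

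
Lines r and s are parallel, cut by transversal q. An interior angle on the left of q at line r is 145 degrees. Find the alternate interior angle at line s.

Alternate interior angles are equal: 145 degrees.

145 degrees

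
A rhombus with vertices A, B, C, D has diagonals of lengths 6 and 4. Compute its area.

Area = (6 * 4) / 2 = 24 / 2 = 12

12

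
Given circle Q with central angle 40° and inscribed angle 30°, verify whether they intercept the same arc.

By the inscribed angle theorem, the inscribed angle for a central angle of 40° should be 40° / 2 = 20°.
The given inscribed angle is 30°, which does not equal 20°.
Therefore, no, they do not correspond to the same arc.

No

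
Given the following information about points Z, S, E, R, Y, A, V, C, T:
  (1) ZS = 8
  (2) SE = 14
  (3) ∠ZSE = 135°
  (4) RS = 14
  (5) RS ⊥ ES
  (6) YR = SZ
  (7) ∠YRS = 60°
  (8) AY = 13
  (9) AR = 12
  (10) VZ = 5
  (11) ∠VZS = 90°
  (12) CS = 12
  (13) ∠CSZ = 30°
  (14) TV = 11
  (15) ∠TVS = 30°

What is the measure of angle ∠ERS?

Step 1: By the law of cosines on triangle RSE: RE² = 14² + 14² − 2·14·14·cos(90°) = 392, so RE = 14·√2.
Step 2: By the inverse law of cosines on triangle ERS: cos(∠ERS) = ((14·√2)² + 14² − 14²) / (2·14·√2·14) = 392/554.37 = 0.7071, so ∠ERS = 45°.

Therefore, the measure of angle ∠ERS = 45°.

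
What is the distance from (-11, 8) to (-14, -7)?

d = sqrt((-14 - -11)^2 + (-7 - 8)^2)
d = sqrt(-3^2 + -15^2)
d = sqrt(9 + 225)
d = sqrt(234) = 3*sqrt(26)

3*sqrt(26)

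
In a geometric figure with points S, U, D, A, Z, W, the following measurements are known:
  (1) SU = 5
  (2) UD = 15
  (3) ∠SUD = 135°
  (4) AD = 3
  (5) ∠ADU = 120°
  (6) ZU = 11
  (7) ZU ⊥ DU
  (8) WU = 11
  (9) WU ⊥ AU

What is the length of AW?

Step 1: By the law of cosines on triangle UDA: UA² = 15² + 3² − 2·15·3·cos(120°) = 279, so UA = 3·√31.
Step 2: By the law of cosines on triangle AUW: AW² = (3·√31)² + 11² − 2·3·√31·11·cos(90°) = 400, so AW = 20.

Therefore, the length of AW = 20.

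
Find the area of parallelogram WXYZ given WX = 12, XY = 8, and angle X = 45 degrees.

Area = 12 * 8 * sin(45°) = 96 * sqrt(2)/2 = 48*sqrt(2)

48*sqrt(2)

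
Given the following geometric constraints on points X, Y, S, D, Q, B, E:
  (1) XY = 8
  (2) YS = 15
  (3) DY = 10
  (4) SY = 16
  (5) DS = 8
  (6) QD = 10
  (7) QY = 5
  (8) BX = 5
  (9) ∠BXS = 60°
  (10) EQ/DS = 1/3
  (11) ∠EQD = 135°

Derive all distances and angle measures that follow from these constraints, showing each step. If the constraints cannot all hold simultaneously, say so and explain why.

These constraints are not satisfiable: (2) YS = 15 and (4) SY = 16 assign two different lengths to the same segment. No planar figure meets all of them, so nothing further can be derived.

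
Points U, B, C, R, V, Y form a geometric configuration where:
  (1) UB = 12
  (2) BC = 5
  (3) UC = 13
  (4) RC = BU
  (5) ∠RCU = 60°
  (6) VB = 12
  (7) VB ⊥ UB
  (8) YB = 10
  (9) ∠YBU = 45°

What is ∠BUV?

Step 1: By the law of cosines on triangle UBV: UV² = 12² + 12² − 2·12·12·cos(90°) = 288, so UV = 12·√2.
Step 2: By the inverse law of cosines on triangle BUV: cos(∠BUV) = (12² + (12·√2)² − 12²) / (2·12·12·√2) = 288/407.29 = 0.7071, so ∠BUV = 45°.

Therefore, the measure of angle ∠BUV = 45°.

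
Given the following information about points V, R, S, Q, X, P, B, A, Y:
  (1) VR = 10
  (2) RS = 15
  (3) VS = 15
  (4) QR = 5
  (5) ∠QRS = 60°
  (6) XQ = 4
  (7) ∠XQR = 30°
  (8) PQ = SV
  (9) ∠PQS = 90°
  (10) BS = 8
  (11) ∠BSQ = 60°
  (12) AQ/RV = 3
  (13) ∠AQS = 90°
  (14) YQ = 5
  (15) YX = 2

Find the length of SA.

From the given relations: AQ = 3·RV = 3·10 = 30.
Step 1: By the law of cosines on triangle SRQ: SQ² = 15² + 5² − 2·15·5·cos(60°) = 175, so SQ = 5·√7.
Step 2: By the law of cosines on triangle SQA: SA² = (5·√7)² + 30² − 2·5·√7·30·cos(90°) = 1075, so SA = 5·√43.

Therefore, the length of SA = 5·√43.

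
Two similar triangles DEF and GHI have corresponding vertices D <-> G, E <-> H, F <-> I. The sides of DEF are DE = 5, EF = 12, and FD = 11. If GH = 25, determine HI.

k = 25/5 = 5. HI = 5 * 12 = 60.

60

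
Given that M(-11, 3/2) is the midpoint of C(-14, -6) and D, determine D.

Using the midpoint formula: M = ((x1 + x2)/2, (y1 + y2)/2)
We know M = (-11, 3/2) and C = (-14, -6)
For x: -11 = (-14 + x2)/2, so x2 = 2*-11 - -14 = -8
For y: 3/2 = (-6 + y2)/2, so y2 = 2*3/2 - -6 = 9
D = (-8, 9)

(-8, 9)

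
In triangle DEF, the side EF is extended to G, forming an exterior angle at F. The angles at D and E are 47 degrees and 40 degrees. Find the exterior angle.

Exterior angle = 47 + 40 = 87 degrees (exterior angle theorem).

87 degrees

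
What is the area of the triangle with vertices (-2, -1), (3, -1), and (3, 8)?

Shoelace: Area = (1/2)|-2(-1-8) + 3(8--1) + 3(-1--1)| = (1/2)(45) = 45/2

45/2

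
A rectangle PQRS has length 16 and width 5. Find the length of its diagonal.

A rectangle's diagonal splits it into two right triangles, with the diagonal as the hypotenuse.
By the Pythagorean theorem, d^2 = 16^2 + 5^2 = 281.
Therefore d = sqrt(281).

sqrt(281)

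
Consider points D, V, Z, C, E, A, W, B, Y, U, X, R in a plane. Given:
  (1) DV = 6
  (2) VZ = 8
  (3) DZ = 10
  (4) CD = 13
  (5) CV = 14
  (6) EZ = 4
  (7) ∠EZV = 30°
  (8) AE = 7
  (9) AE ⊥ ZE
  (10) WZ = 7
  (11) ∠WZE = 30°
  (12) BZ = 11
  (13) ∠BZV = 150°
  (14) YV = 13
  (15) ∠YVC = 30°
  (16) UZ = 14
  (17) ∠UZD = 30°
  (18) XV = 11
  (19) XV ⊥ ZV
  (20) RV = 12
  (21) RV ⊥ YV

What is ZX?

Step 1: By the law of cosines on triangle ZVX: ZX² = 8² + 11² − 2·8·11·cos(90°) = 185, so ZX = √185.

Therefore, the length of ZX = √185.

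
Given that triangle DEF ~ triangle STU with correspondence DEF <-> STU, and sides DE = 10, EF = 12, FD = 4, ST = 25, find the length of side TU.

k = 25/10 = 5/2. TU = 5/2 * 12 = 30.

30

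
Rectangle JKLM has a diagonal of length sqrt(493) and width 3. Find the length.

Using the Pythagorean theorem: d^2 = a^2 + b^2
b^2 = d^2 - a^2
b^2 = 493 - 9
b^2 = 484
b = sqrt(484) = 22

22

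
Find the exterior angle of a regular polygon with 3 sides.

Each exterior angle of a regular n-gon is 360 / n.
For n = 3: 360 / 3 = 120 degrees.

120 degrees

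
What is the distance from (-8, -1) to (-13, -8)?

d = sqrt((-13 - -8)^2 + (-8 - -1)^2)
d = sqrt(-5^2 + -7^2)
d = sqrt(25 + 49)
d = sqrt(74)

sqrt(74)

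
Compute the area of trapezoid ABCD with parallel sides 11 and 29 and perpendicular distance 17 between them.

Area of a trapezoid = (base1 + base2) * height / 2
Area = (11 + 29) * 17 / 2
Area = 40 * 17 / 2
Area = 680 / 2
Area = 340

340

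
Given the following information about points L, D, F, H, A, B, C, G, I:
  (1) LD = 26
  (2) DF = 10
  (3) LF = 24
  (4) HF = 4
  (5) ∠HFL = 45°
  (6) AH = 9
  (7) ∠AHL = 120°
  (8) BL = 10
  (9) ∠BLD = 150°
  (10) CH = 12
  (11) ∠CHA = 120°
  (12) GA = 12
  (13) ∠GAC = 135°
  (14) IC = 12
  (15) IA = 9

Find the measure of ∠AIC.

Step 1: By the law of cosines on triangle AHC: AC² = 9² + 12² − 2·9·12·cos(120°) = 333, so AC = 3·√37.
Step 2: By the inverse law of cosines on triangle AIC: cos(∠AIC) = (9² + 12² − (3·√37)²) / (2·9·12) = -108/216 = -0.5, so ∠AIC = 120°.

Therefore, the measure of angle ∠AIC = 120°.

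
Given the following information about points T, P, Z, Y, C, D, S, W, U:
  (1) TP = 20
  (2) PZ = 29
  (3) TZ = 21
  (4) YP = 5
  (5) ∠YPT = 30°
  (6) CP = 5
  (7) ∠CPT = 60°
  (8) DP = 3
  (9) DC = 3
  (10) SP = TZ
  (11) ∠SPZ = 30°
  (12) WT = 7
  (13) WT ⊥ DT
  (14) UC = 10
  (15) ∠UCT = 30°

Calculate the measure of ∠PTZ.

Step 1: By the inverse law of cosines on triangle PTZ: cos(∠PTZ) = (20² + 21² − 29²) / (2·20·21) = 0/840 = 0, so ∠PTZ = 90°.

Therefore, the measure of angle ∠PTZ = 90°.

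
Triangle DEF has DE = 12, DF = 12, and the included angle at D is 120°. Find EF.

When two sides and the included angle are known, the law of cosines gives the third side.
c^2 = a^2 + b^2 - 2ab cos(C) generalizes the Pythagorean theorem to non-right triangles.
Here: EF^2 = 144 + 144 - 288*(-1/2) = 432
EF = 12*sqrt(3)

12*sqrt(3)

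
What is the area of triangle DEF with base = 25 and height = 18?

Area = (1/2) * base * height
Area = (1/2) * 25 * 18
Area = 225

225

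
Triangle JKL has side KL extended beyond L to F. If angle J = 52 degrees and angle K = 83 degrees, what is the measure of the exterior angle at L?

By the exterior angle theorem, an exterior angle of a triangle equals the sum of the two remote interior angles.
Exterior angle = angle J + angle K
Exterior angle = 52 + 83 = 135 degrees

135 degrees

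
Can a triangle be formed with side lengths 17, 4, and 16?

For three segments to close into a triangle, no single side can be as long as the other two combined.
The longest side is 17, and 4 + 16 = 20 > 17.
A triangle can be formed.

Yes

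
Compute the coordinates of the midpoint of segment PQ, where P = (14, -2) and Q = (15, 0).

The midpoint is the point halfway along the segment.
Move half the horizontal distance: 14 + (15 - 14)/2 = 14 + 1/2 = 29/2
Move half the vertical distance: -2 + (0 - -2)/2 = -2 + 2/2 = -1
Midpoint = (29/2, -1)

(29/2, -1)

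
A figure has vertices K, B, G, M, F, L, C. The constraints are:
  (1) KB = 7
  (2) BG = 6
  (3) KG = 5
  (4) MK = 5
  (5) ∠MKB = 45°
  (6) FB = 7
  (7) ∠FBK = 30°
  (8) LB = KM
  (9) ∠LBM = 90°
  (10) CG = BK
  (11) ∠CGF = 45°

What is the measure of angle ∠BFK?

Step 1: By the law of cosines on triangle FBK: FK² = 7² + 7² − 2·7·7·cos(30°) = 13.13, so FK ≈ 3.62.
Step 2: By the inverse law of cosines on triangle BFK: cos(∠BFK) = (7² + 3.62² − 7²) / (2·7·3.62) = 13.13/50.73 = 0.2588, so ∠BFK = 75°.

Therefore, the measure of angle ∠BFK = 75°.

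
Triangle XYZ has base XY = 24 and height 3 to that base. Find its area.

A triangle's area is half the area of a rectangle with the same base and height.
Area = (1/2) * 24 * 3 = 36.

36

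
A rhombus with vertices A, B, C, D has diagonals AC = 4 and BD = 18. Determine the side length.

Half-diagonals are 2 and 9. side = sqrt(2^2 + 9^2) = sqrt(85)

sqrt(85)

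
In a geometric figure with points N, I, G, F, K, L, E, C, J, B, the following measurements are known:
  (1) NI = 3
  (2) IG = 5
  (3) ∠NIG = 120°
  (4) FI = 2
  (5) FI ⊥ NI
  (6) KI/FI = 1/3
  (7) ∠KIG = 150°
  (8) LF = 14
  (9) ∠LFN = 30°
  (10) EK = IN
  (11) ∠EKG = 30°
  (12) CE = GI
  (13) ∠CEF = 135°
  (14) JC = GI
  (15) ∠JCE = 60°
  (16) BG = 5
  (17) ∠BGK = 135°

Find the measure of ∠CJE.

From the given relations: JC = GI = 5; CE = GI = 5.
Step 1: By the law of cosines on triangle JCE: JE² = 5² + 5² − 2·5·5·cos(60°) = 25, so JE = 5.
Step 2: By the inverse law of cosines on triangle CJE: cos(∠CJE) = (5² + 5² − 5²) / (2·5·5) = 25/50 = 0.5, so ∠CJE = 60°.

Therefore, the measure of angle ∠CJE = 60°.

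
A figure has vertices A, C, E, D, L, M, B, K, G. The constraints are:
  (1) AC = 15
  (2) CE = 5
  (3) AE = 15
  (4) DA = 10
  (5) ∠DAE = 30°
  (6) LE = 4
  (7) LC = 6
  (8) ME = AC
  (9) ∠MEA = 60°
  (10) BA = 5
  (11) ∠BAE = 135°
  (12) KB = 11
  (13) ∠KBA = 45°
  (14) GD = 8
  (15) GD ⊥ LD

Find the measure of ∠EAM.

From the given relations: ME = AC = 15.
Step 1: By the law of cosines on triangle AEM: AM² = 15² + 15² − 2·15·15·cos(60°) = 225, so AM = 15.
Step 2: By the inverse law of cosines on triangle EAM: cos(∠EAM) = (15² + 15² − 15²) / (2·15·15) = 225/450 = 0.5, so ∠EAM = 60°.

Therefore, the measure of angle ∠EAM = 60°.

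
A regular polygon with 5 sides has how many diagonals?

The number of diagonals in an n-gon is n(n - 3)/2.
For n = 5: 5(5 - 3)/2 = 5 × 2 / 2 = 5.

5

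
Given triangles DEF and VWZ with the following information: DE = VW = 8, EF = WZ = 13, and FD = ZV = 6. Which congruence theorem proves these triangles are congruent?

The given information matches SSS: All three pairs of corresponding sides are equal (Side-Side-Side).

SSS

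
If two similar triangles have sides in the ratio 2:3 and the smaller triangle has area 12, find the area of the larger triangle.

Area ratio = (2/3)^2 = 4/9. Area of the larger triangle = 12 * 9/4 = 27.

27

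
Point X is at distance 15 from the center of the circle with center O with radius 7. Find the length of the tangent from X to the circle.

tangent = √(d² - r²) = √(15² - 7²) = √(225 - 49) = √176 = 4*sqrt(11)

4*sqrt(11)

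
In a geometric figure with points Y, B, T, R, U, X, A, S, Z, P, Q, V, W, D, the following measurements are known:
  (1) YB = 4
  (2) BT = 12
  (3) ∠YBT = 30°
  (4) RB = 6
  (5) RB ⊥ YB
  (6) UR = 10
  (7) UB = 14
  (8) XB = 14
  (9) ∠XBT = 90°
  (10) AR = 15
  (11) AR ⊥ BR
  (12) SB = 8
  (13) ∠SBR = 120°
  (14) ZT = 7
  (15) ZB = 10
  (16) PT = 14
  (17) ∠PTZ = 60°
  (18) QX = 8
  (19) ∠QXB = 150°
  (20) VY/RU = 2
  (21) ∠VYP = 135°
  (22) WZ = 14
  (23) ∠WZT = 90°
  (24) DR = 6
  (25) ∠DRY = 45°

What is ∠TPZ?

Step 1: By the law of cosines on triangle PTZ: PZ² = 14² + 7² − 2·14·7·cos(60°) = 147, so PZ = 7·√3.
Step 2: By the inverse law of cosines on triangle TPZ: cos(∠TPZ) = (14² + (7·√3)² − 7²) / (2·14·7·√3) = 294/339.48 = 0.866, so ∠TPZ = 30°.

Therefore, the measure of angle ∠TPZ = 30°.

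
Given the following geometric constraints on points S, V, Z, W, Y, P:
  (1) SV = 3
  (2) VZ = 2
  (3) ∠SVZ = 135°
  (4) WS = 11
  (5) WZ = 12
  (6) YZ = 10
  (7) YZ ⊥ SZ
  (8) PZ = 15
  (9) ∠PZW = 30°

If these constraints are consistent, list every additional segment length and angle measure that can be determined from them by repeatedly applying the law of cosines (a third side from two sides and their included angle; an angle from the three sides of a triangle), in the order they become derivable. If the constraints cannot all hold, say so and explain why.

The constraints are consistent. Derivable facts, in order:
After 1 step:
- SZ ≈ 4.64
- WP ≈ 7.57
After 2 steps:
- SY ≈ 11.02
- ∠PWZ = 97.52°
- ∠SWZ = 22.72°
- ∠SZV = 27.24°
- ∠SZW = 66.43°
- ∠VSZ = 17.76°
- ∠WPZ = 52.48°
- ∠WSZ = 90.85°
After 3 steps:
- ∠SYZ = 24.87°
- ∠YSZ = 65.13°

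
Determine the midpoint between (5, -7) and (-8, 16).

M = ((x₁ + x₂)/2, (y₁ + y₂)/2)
= ((5 + -8)/2, (-7 + 16)/2)
= (-3/2, 9/2) = (-3/2, 9/2)

(-3/2, 9/2)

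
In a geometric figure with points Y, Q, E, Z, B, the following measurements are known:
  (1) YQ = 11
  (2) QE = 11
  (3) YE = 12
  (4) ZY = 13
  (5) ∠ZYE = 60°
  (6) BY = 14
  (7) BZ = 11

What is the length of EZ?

Step 1: By the law of cosines on triangle EYZ: EZ² = 12² + 13² − 2·12·13·cos(60°) = 157, so EZ = √157.

Therefore, the length of EZ = √157.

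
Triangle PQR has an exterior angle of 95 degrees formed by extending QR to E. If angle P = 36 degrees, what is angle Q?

By the exterior angle theorem: exterior angle = sum of remote interior angles.
95 = 36 + angle Q
angle Q = 95 - 36 = 59 degrees

59 degrees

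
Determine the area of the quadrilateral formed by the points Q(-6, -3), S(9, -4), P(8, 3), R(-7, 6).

Shoelace: sum of cross terms = 236, Area = (1/2)|236| = 118

118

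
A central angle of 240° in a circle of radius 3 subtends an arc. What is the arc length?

The full circumference is 2πr = 2π(3) = 6*pi.
The arc spans 240° out of 360°, which is a fraction of 2/3.
Arc length = 6*pi × 2/3 = 4*pi.

4*pi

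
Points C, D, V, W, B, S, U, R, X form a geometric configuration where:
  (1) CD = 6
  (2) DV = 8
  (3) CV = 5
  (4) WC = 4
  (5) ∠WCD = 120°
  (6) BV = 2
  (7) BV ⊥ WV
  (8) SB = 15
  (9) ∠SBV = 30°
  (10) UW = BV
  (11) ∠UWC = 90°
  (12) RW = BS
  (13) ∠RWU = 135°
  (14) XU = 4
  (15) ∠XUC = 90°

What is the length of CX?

From the given relations: UW = BV = 2.
Step 1: By the law of cosines on triangle UWC: UC² = 2² + 4² − 2·2·4·cos(90°) = 20, so UC = 2·√5.
Step 2: By the law of cosines on triangle CUX: CX² = (2·√5)² + 4² − 2·2·√5·4·cos(90°) = 36, so CX = 6.

Therefore, the length of CX = 6.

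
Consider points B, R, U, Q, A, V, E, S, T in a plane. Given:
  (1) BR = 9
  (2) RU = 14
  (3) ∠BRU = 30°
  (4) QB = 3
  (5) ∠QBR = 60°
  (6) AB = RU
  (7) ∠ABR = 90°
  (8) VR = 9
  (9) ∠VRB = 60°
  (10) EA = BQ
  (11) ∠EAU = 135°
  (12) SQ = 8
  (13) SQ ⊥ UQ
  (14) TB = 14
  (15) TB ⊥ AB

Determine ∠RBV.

Step 1: By the law of cosines on triangle BRV: BV² = 9² + 9² − 2·9·9·cos(60°) = 81, so BV = 9.
Step 2: By the inverse law of cosines on triangle RBV: cos(∠RBV) = (9² + 9² − 9²) / (2·9·9) = 81/162 = 0.5, so ∠RBV = 60°.

Therefore, the measure of angle ∠RBV = 60°.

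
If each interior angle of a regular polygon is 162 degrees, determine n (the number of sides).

Each interior angle of a regular n-gon is (n - 2) * 180 / n.
Setting this equal to 162:
(n - 2) * 180 / n = 162
Each exterior angle = 180 - 162 = 18 degrees.
Since exterior angles sum to 360: n = 360 / 18 = 20.

20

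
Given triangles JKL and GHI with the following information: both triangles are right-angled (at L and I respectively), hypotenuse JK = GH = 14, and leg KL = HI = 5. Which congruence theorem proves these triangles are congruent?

The given information matches HL: The hypotenuse and one leg of two right triangles are equal (Hypotenuse-Leg).

HL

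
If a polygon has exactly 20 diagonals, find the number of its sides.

Using d = n(n - 3)/2, we solve 20 = n(n - 3)/2.
So n(n - 3) = 40.
Testing n = 8: 8 * 5 = 40 = 40. Correct.
The polygon has 8 sides.

8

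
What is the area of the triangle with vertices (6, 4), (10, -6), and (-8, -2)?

The Shoelace formula computes the area from vertex coordinates by summing cross products.
For vertices (6,4), (10,-6), (-8,-2):
Signed sum = 6*-6 - 10*4 + 10*-2 - -8*-6 + -8*4 - 6*-2
= -76 + -68 + -20 = -164
Area = (1/2)|-164| = 82.

82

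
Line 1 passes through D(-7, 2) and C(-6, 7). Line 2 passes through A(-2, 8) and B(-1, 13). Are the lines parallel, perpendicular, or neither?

Slope of line 1: m1 = (7 - 2)/(-6 - -7) = 5/1 = 5
Slope of line 2: m2 = (13 - 8)/(-1 - -2) = 5/1 = 5
Two lines are parallel if and only if they have equal slopes (or both are vertical).
Here m1 = m2 = 5, confirming the lines are parallel.

Parallel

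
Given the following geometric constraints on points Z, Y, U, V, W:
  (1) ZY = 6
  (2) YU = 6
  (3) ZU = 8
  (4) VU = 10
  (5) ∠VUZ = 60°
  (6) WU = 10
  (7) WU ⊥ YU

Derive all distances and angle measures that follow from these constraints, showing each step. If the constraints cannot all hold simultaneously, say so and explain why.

The constraints are consistent.

Step 1: From ZU = 8, UV = 10, and ∠ZUV = 60°, by the law of cosines:
  ZV² = ZU² + UV² - 2·ZU·UV·cos(60°) = 64 + 100 - 80 = 84
  ZV = 2·√21

Step 2: From YU = 6, UW = 10, and ∠YUW = 90°, by the law of cosines:
  YW² = YU² + UW² - 2·YU·UW·cos(90°) = 36 + 100 - 0 = 136
  YW = 2·√34

Step 3: From ZU = 8, ZY = 6, UY = 6, by the inverse law of cosines:
  cos(∠UZY) = (ZU² + ZY² - UY²) / (2·ZU·ZY)
  ∠UZY = 48.19°

Step 4: From YU = 6, YZ = 6, UZ = 8, by the inverse law of cosines:
  cos(∠UYZ) = (YU² + YZ² - UZ²) / (2·YU·YZ)
  ∠UYZ = 83.62°

Step 5: From UY = 6, UZ = 8, YZ = 6, by the inverse law of cosines:
  cos(∠YUZ) = (UY² + UZ² - YZ²) / (2·UY·UZ)
  ∠YUZ = 48.19°

Step 6: From ZU = 8, ZV = 2·√21, UV = 10, by the inverse law of cosines:
  cos(∠UZV) = (ZU² + ZV² - UV²) / (2·ZU·ZV)
  ∠UZV = 70.89°

Step 7: From YU = 6, YW = 2·√34, UW = 10, by the inverse law of cosines:
  cos(∠UYW) = (YU² + YW² - UW²) / (2·YU·YW)
  ∠UYW = 59.04°

Step 8: From VU = 10, VZ = 2·√21, UZ = 8, by the inverse law of cosines:
  cos(∠UVZ) = (VU² + VZ² - UZ²) / (2·VU·VZ)
  ∠UVZ = 49.11°

Step 9: From WU = 10, WY = 2·√34, UY = 6, by the inverse law of cosines:
  cos(∠UWY) = (WU² + WY² - UY²) / (2·WU·WY)
  ∠UWY = 30.96°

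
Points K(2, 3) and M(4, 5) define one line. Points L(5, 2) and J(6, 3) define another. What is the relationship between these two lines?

Slope of line 1: m1 = (5 - 3)/(4 - 2) = 2/2 = 1
Slope of line 2: m2 = (3 - 2)/(6 - 5) = 1/1 = 1
m1 = m2, so the lines are parallel.

Parallel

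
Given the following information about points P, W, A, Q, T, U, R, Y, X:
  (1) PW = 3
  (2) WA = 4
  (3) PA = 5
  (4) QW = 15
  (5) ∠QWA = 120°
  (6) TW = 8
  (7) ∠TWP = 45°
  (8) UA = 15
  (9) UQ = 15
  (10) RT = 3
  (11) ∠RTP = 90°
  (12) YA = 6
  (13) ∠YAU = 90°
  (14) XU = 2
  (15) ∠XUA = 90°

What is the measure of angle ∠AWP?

Step 1: By the inverse law of cosines on triangle AWP: cos(∠AWP) = (4² + 3² − 5²) / (2·4·3) = 0/24 = 0, so ∠AWP = 90°.

Therefore, the measure of angle ∠AWP = 90°.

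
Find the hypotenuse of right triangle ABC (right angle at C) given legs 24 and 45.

In a right triangle, the square of the hypotenuse equals the sum of the squares of the two legs.
The legs are 24 and 45, so the hypotenuse = sqrt(576 + 2025) = sqrt(2601) = 51.

51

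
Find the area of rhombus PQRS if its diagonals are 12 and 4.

Area = (12 * 4) / 2 = 48 / 2 = 24

24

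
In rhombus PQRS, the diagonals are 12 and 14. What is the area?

Area of a rhombus = (d1 * d2) / 2
Area = (12 * 14) / 2
Area = 168 / 2
Area = 84

84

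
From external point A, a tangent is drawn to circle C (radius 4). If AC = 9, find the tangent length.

The tangent, radius, and line from the external point to the center form a right triangle.
The right angle is where the tangent meets the radius.
By the Pythagorean theorem: tangent² + 4² = 9²
tangent² = 81 - 16 = 65
tangent = sqrt(65)

sqrt(65)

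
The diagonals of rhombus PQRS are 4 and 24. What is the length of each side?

The diagonals of a rhombus bisect each other at right angles.
Half-diagonals: 4/2 = 2 and 24/2 = 12
side = sqrt(2^2 + 12^2)
side = sqrt(4 + 144)
side = sqrt(148) = 2*sqrt(37)

2*sqrt(37)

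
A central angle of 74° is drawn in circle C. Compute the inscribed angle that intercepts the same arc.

Inscribed angle = 74° / 2 = 37° (inscribed angle theorem).

37°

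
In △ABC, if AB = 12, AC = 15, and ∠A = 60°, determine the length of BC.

Law of cosines: BC^2 = 12^2 + 15^2 - 2(12)(15)cos(60°) = 189, so BC = 3*sqrt(21).

3*sqrt(21)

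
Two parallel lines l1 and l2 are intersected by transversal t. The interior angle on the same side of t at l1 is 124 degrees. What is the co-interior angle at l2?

Co-interior angles (same-side interior) formed by parallel lines and a transversal are supplementary (sum to 180 degrees).
The given angle is 124 degrees.
The co-interior angle = 180 - 124 = 56 degrees.

56 degrees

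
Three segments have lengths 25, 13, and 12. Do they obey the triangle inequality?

Check the triangle inequality: 13 + 12 = 25 ≤ 25.
Since the sum of two sides does not exceed the third, no triangle can be formed.

No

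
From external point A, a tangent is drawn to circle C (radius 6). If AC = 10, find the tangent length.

Let T be the point of tangency. Then CT ⊥ AT (radius ⊥ tangent).
In right triangle CTA: CA² = CT² + AT²
10² = 6² + AT²
AT² = 64, AT = 8

8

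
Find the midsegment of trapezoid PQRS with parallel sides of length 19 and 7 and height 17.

The midsegment (median) of a trapezoid connects the midpoints of the non-parallel sides.
Its length is the average of the two bases: (19 + 7) / 2 = 13.

13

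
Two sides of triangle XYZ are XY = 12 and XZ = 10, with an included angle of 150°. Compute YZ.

By the law of cosines: YZ^2 = XY^2 + XZ^2 - 2*XY*XZ*cos(X)
YZ^2 = 12^2 + 10^2 - 2*12*10*cos(150°)
YZ^2 = 144 + 100 - 240*(-sqrt(3)/2)
YZ^2 = 120*sqrt(3) + 244
YZ = 2*sqrt(30*sqrt(3) + 61)

2*sqrt(30*sqrt(3) + 61)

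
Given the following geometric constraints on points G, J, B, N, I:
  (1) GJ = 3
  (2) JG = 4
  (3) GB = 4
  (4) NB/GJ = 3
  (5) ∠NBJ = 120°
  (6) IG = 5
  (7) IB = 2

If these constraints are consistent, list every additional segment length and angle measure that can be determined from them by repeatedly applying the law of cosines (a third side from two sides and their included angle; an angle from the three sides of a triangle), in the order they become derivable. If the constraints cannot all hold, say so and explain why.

These constraints are not satisfiable: (1) GJ = 3 and (2) JG = 4 assign two different lengths to the same segment. No planar figure meets all of them, so nothing further can be derived.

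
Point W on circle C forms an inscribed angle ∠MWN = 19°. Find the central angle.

The inscribed angle theorem states that a central angle is always twice any inscribed angle that subtends the same arc.
Since the inscribed angle is 19°, the central angle = 2 × 19° = 38°.

38°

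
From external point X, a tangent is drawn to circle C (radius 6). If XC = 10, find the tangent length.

Let T be the point of tangency. Then CT ⊥ XT (radius ⊥ tangent).
In right triangle CTX: CX² = CT² + XT²
10² = 6² + XT²
XT² = 64, XT = 8

8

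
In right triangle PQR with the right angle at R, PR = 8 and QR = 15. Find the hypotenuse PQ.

By the Pythagorean theorem: PQ^2 = PR^2 + QR^2
PQ^2 = 8^2 + 15^2 = 64 + 225 = 289
PQ = sqrt(289) = 17

17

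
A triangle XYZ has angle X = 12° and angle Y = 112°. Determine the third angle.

The interior angles sum to 180°: angle Z = 180 - 12 - 112 = 56°.
The triangle is obtuse (angles 12°, 112°, 56°).

56 degrees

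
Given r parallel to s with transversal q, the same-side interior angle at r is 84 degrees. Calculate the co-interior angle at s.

Co-interior angles (same-side interior) formed by parallel lines and a transversal are supplementary (sum to 180 degrees).
The given angle is 84 degrees.
The co-interior angle = 180 - 84 = 96 degrees.

96 degrees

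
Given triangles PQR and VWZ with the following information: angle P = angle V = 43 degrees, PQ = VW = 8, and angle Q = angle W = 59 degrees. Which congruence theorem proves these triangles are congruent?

The given information provides:
angle P = angle V = 43 degrees, PQ = VW = 8, and angle Q = angle W = 59 degrees
This matches the ASA congruence theorem.
Two pairs of corresponding angles and the included side are equal (Angle-Side-Angle).

ASA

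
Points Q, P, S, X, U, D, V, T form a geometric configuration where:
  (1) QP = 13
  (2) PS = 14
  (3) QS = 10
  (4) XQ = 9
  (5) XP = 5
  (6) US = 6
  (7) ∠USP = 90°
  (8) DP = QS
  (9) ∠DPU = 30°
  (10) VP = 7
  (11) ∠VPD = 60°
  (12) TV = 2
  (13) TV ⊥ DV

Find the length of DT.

From the given relations: DP = QS = 10.
Step 1: By the law of cosines on triangle DPV: DV² = 10² + 7² − 2·10·7·cos(60°) = 79, so DV = √79.
Step 2: By the law of cosines on triangle DVT: DT² = √79² + 2² − 2·√79·2·cos(90°) = 83, so DT = √83.

Therefore, the length of DT = √83.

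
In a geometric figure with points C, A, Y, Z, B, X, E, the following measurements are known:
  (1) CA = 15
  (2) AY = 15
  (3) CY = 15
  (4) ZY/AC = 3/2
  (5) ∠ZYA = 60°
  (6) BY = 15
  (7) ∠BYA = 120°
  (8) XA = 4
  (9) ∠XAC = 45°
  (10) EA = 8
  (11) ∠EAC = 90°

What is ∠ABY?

Step 1: By the law of cosines on triangle BYA: BA² = 15² + 15² − 2·15·15·cos(120°) = 675, so BA = 15·√3.
Step 2: By the inverse law of cosines on triangle ABY: cos(∠ABY) = ((15·√3)² + 15² − 15²) / (2·15·√3·15) = 675/779.42 = 0.866, so ∠ABY = 30°.

Therefore, the measure of angle ∠ABY = 30°.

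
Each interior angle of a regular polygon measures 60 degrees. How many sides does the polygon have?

The exterior angle is the supplement of the interior angle: 180 - 60 = 120 degrees.
Since the exterior angles of any convex polygon sum to 360 degrees, the number of sides is 360 / 120 = 3.

3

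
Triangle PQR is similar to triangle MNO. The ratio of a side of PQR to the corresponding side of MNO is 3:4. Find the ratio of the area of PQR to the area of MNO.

Area scales with the square of linear dimensions. If every length is multiplied by 3/4, then the area is multiplied by (3/4)^2 = 9/16.
The area ratio is 9:16.

9:16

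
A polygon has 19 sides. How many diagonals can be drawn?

Total line segments between 19 vertices = C(19,2) = 171.
Subtract the 19 sides: 171 - 19 = 152 diagonals.

152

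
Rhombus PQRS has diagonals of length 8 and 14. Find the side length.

In a rhombus, the diagonals bisect each other perpendicularly, creating four congruent right triangles.
Each triangle has legs 4 (half of 8) and 7 (half of 14).
The hypotenuse of each right triangle is a side of the rhombus:
side = sqrt(4^2 + 7^2) = sqrt(65)

sqrt(65)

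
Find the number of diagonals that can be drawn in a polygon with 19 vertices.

Total line segments between 19 vertices = C(19,2) = 171.
Subtract the 19 sides: 171 - 19 = 152 diagonals.

152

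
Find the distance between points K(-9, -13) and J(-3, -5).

d = sqrt((-3 - -9)^2 + (-5 - -13)^2)
d = sqrt(6^2 + 8^2)
d = sqrt(36 + 64)
d = sqrt(100) = 10

10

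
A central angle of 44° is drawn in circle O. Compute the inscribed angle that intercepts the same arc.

By the inscribed angle theorem, the inscribed angle is half the central angle.
Inscribed angle = 44° / 2 = 22°

22°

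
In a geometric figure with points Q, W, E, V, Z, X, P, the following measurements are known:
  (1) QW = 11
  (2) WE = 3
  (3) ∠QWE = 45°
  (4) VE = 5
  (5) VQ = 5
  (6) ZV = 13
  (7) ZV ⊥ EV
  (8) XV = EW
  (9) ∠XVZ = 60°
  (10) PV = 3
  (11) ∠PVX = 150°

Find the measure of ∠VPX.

From the given relations: XV = EW = 3.
Step 1: By the law of cosines on triangle PVX: PX² = 3² + 3² − 2·3·3·cos(150°) = 33.59, so PX ≈ 5.8.
Step 2: By the inverse law of cosines on triangle VPX: cos(∠VPX) = (3² + 5.8² − 3²) / (2·3·5.8) = 33.59/34.77 = 0.9659, so ∠VPX = 15°.

Therefore, the measure of angle ∠VPX = 15°.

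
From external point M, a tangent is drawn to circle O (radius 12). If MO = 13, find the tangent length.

The tangent, radius, and line from the external point to the center form a right triangle.
The right angle is where the tangent meets the radius.
By the Pythagorean theorem: tangent² + 12² = 13²
tangent² = 169 - 144 = 25
tangent = 5

5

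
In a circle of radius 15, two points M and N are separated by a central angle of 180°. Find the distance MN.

Drop a perpendicular from the center to the chord, bisecting both the chord and the central angle.
Each half-chord = r sin(θ/2) = 15 sin(90°).
The full chord = 2 × 15 × sin(90°) = 30.

30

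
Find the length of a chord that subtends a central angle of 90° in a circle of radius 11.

Drop a perpendicular from the center to the chord, bisecting both the chord and the central angle.
Each half-chord = r sin(θ/2) = 11 sin(45°).
The full chord = 2 × 11 × sin(45°) = 11*sqrt(2).

11*sqrt(2)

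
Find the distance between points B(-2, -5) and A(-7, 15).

d = sqrt((-5)^2 + (20)^2) = sqrt(425) = 5*sqrt(17)

5*sqrt(17)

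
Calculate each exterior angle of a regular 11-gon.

Each exterior angle of a regular n-gon is 360 / n.
For n = 11: 360 / 11 = 360/11 degrees.

360/11 degrees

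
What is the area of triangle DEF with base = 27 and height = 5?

Area = (1/2) * base * height
Area = (1/2) * 27 * 5
Area = 135/2

135/2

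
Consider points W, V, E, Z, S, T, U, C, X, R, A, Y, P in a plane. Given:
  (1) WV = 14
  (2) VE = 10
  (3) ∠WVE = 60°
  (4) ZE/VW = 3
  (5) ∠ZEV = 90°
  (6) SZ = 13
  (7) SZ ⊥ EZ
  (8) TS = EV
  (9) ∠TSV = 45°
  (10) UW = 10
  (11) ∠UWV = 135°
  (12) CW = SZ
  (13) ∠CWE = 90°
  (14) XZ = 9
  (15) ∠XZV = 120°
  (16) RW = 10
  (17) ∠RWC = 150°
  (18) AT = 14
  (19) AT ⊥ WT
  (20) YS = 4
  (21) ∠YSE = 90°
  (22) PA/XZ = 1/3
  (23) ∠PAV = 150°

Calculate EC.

From the given relations: CW = SZ = 13.
Step 1: By the law of cosines on triangle EVW: EW² = 10² + 14² − 2·10·14·cos(60°) = 156, so EW = 2·√39.
Step 2: By the law of cosines on triangle EWC: EC² = (2·√39)² + 13² − 2·2·√39·13·cos(90°) = 325, so EC = 5·√13.

Therefore, the length of EC = 5·√13.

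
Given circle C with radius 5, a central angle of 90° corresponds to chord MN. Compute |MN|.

Chord length = 2r sin(θ/2)
= 2 × 5 × sin(90°/2)
= 2 × 5 × sin(45°)
= 5*sqrt(2)

5*sqrt(2)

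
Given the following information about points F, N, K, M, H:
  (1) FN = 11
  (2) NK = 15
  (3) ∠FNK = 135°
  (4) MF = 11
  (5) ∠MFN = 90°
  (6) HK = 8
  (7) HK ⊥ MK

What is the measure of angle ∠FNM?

Step 1: By the law of cosines on triangle NFM: NM² = 11² + 11² − 2·11·11·cos(90°) = 242, so NM = 11·√2.
Step 2: By the inverse law of cosines on triangle FNM: cos(∠FNM) = (11² + (11·√2)² − 11²) / (2·11·11·√2) = 242/342.24 = 0.7071, so ∠FNM = 45°.

Therefore, the measure of angle ∠FNM = 45°.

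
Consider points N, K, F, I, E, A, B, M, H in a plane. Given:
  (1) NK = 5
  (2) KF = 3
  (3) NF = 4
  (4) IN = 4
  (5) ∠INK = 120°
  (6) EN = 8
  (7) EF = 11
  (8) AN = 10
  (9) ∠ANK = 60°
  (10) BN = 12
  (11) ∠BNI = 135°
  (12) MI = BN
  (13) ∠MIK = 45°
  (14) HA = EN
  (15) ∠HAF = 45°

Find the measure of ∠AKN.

Step 1: By the law of cosines on triangle KNA: KA² = 5² + 10² − 2·5·10·cos(60°) = 75, so KA = 5·√3.
Step 2: By the inverse law of cosines on triangle AKN: cos(∠AKN) = ((5·√3)² + 5² − 10²) / (2·5·√3·5) = 0/86.6 = 0, so ∠AKN = 90°.

Therefore, the measure of angle ∠AKN = 90°.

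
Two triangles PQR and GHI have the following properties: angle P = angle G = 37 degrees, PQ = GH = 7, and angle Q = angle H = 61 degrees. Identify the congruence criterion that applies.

The given information provides:
angle P = angle G = 37 degrees, PQ = GH = 7, and angle Q = angle H = 61 degrees
This matches the ASA congruence theorem.
Two pairs of corresponding angles and the included side are equal (Angle-Side-Angle).

ASA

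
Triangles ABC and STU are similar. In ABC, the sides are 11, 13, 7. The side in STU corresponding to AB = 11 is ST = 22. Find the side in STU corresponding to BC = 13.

Similar triangles have proportional sides. Setting up the proportion:
ST / AB = TU / BC
22 / 11 = TU / 13
TU = 13 * 22 / 11 = 26.

26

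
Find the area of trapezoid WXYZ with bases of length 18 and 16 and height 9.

A trapezoid's area equals the midsegment times the height.
The midsegment is (18 + 16) / 2 = 17.
Area = 17 * 9 = 153.

153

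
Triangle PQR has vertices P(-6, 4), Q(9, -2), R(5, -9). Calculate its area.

Shoelace: Area = (1/2)|-6(-2--9) + 9(-9-4) + 5(4--2)| = (1/2)(129) = 129/2

129/2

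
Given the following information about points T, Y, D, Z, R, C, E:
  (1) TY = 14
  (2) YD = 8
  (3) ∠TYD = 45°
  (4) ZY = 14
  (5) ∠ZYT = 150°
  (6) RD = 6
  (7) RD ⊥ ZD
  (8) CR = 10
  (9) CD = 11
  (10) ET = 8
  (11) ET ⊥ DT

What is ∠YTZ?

Step 1: By the law of cosines on triangle TYZ: TZ² = 14² + 14² − 2·14·14·cos(150°) = 731.48, so TZ ≈ 27.05.
Step 2: By the inverse law of cosines on triangle YTZ: cos(∠YTZ) = (14² + 27.05² − 14²) / (2·14·27.05) = 731.48/757.29 = 0.9659, so ∠YTZ = 15°.

Therefore, the measure of angle ∠YTZ = 15°.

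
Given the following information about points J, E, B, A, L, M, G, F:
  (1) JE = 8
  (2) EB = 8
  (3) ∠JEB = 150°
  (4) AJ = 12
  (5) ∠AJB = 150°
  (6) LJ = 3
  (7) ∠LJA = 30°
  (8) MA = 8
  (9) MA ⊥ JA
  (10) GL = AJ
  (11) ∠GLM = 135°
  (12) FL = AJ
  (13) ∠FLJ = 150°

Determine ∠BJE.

Step 1: By the law of cosines on triangle JEB: JB² = 8² + 8² − 2·8·8·cos(150°) = 238.85, so JB ≈ 15.45.
Step 2: By the inverse law of cosines on triangle BJE: cos(∠BJE) = (15.45² + 8² − 8²) / (2·15.45·8) = 238.85/247.28 = 0.9659, so ∠BJE = 15°.

Therefore, the measure of angle ∠BJE = 15°.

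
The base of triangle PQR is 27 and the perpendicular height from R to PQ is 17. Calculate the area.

A triangle's area is half the area of a rectangle with the same base and height.
Area = (1/2) * 27 * 17 = 459/2.

459/2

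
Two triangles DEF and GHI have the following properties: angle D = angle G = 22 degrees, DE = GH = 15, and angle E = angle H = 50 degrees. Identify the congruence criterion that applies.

The given information provides:
angle D = angle G = 22 degrees, DE = GH = 15, and angle E = angle H = 50 degrees
This matches the ASA congruence theorem.
Two pairs of corresponding angles and the included side are equal (Angle-Side-Angle).

ASA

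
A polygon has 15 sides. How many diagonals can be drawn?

The number of diagonals in an n-gon is n(n - 3)/2.
For n = 15: 15(15 - 3)/2 = 15 × 12 / 2 = 90.

90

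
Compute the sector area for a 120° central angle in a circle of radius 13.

Sector area = πr² × θ/360
= π × 13² × 1/3
= π × 169 × 1/3
= 169*pi/3

169*pi/3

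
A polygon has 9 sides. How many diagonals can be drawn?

Total line segments between 9 vertices = C(9,2) = 36.
Subtract the 9 sides: 36 - 9 = 27 diagonals.

27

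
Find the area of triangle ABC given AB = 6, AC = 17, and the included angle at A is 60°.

When two sides and the included angle are known, the area formula is (1/2)ab sin(C).
The height from one side to the opposite vertex is 17 sin(60°) = 17*sqrt(3)/2.
Area = (1/2) * 6 * 17*sqrt(3)/2 = 51*sqrt(3)/2.

51*sqrt(3)/2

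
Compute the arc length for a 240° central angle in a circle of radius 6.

The full circumference is 2πr = 2π(6) = 12*pi.
The arc spans 240° out of 360°, which is a fraction of 2/3.
Arc length = 12*pi × 2/3 = 8*pi.

8*pi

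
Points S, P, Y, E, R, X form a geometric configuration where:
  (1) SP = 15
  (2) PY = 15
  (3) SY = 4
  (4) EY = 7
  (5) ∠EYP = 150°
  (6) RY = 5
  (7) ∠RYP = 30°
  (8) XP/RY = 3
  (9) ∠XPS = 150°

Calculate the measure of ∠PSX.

From the given relations: XP = 3·RY = 3·5 = 15.
Step 1: By the law of cosines on triangle SPX: SX² = 15² + 15² − 2·15·15·cos(150°) = 839.71, so SX ≈ 28.98.
Step 2: By the inverse law of cosines on triangle PSX: cos(∠PSX) = (15² + 28.98² − 15²) / (2·15·28.98) = 839.71/869.33 = 0.9659, so ∠PSX = 15°.

Therefore, the measure of angle ∠PSX = 15°.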